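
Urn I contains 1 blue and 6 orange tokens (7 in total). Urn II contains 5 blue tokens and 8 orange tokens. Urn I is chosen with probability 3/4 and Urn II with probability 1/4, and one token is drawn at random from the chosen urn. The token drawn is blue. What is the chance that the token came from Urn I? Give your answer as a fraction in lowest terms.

P(blue | Urn I) = 1/7; P(blue | Urn II) = 5/13.
P(blue) = 3/4·1/7 + 1/4·5/13 = 37/182.
By Bayes' rule, P(Urn I | blue) = 3/28 / 37/182 = 39/74 ≈ 0.5270.

39/74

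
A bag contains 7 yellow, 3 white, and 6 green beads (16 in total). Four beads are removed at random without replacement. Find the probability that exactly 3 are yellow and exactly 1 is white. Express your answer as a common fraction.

3/52

Unordered draws without replacement: count favorable combinations over C(16,4).
Favorable = C(7,3) · C(3,1) · C(6,0) = 105; total = C(16,4) = 1820.
P = 105/1820 = 3/52 ≈ 0.0577.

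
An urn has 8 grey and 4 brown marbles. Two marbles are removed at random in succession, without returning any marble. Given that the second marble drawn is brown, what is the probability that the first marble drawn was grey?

8/11

P(first=grey and the second marble drawn is brown) = (8/12)·(4/11) = 8/33.
P(the second marble drawn is brown) = Σ over first color = 8/33 + 1/11 = 1/3.
By Bayes, P(first=grey | the second marble drawn is brown) = 8/33 / 1/3 = 8/11 ≈ 0.7273.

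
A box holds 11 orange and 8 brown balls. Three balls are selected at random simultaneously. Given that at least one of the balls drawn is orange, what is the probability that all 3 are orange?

P(all 3 orange) = C(11,3)/C(19,3) = 55/323; P(at least one orange) = 1 − C(8,3)/C(19,3) = 913/969.
Since 'all 3 orange' ⊆ 'at least one orange', P(all 3 | at least one) = 55/323 / 913/969 = 15/83 ≈ 0.1807.

15/83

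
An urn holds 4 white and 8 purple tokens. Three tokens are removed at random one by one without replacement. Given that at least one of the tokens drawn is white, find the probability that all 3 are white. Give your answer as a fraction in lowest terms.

P(all 3 white) = C(4,3)/C(12,3) = 1/55; P(at least one white) = 1 − C(8,3)/C(12,3) = 41/55.
Since 'all 3 white' ⊆ 'at least one white', P(all 3 | at least one) = 1/55 / 41/55 = 1/41 ≈ 0.0244.

1/41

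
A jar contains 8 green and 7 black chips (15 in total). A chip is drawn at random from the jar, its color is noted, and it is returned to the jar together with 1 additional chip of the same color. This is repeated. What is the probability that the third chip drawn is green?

Sum over the four possibilities for the first two draws (green/not-green each), tracking how the green count and total change by +1 per draw.
P(third is green) = 8/15 ≈ 0.5333. (In a Pólya urn every draw has the same marginal probability 8/15.)

8/15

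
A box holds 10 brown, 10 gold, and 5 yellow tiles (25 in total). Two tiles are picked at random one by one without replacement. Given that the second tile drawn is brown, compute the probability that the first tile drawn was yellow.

5/24

P(first=yellow and the second tile drawn is brown) = (5/25)·(10/24) = 1/12.
P(the second tile drawn is brown) = Σ over first color = 3/20 + 1/6 + 1/12 = 2/5.
By Bayes, P(first=yellow | the second tile drawn is brown) = 1/12 / 2/5 = 5/24 ≈ 0.2083.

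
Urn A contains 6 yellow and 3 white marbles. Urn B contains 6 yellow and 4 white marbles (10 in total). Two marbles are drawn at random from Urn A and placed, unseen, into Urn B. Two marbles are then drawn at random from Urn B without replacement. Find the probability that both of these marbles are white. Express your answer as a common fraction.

35/264

Condition on how many of the transferred marbles are white (from Urn A: 3 white of 9; then Urn B has 12 total).
  0 white: C(3,0)C(6,2)/C(9,2) = 5/12; then P = C(4,2)/C(12,2) = 1/11
  1 white: C(3,1)C(6,1)/C(9,2) = 1/2; then P = C(5,2)/C(12,2) = 5/33
  2 white: C(3,2)C(6,0)/C(9,2) = 1/12; then P = C(6,2)/C(12,2) = 5/22
P(both white) = 35/264 ≈ 0.1326.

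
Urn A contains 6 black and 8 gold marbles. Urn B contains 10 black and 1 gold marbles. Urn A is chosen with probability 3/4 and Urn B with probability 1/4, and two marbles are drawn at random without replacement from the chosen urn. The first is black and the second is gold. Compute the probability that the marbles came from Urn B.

91/883

P(E | Urn A) = 24/91; P(E | Urn B) = 1/11.
P(E) = 3/4·24/91 + 1/4·1/11 = 883/4004.
By Bayes' rule, P(Urn B | E) = 1/44 / 883/4004 = 91/883 ≈ 0.1031.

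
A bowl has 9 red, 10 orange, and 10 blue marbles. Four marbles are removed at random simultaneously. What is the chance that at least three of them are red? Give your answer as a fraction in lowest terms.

Sum the hypergeometric tail for j = 3,…,4 red marbles.
Favorable = C(9,3)·C(20,1) + C(9,4)·C(20,0) = 1806; total = C(29,4) = 23751.
P = 1806/23751 = 86/1131 ≈ 0.0760.

86/1131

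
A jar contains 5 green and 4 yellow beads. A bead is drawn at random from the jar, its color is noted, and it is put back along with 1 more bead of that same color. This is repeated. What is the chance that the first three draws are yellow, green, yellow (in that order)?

Track the composition after each reinforcement of +1.
P = (4/9) · (5/10) · (5/11) = 10/99 ≈ 0.1010.

10/99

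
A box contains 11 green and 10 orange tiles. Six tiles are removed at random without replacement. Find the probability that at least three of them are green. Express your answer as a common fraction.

473/646

Sum the hypergeometric tail for j = 3,…,6 green tiles.
Favorable = C(11,3)·C(10,3) + C(11,4)·C(10,2) + C(11,5)·C(10,1) + C(11,6)·C(10,0) = 39732; total = C(21,6) = 54264.
P = 39732/54264 = 473/646 ≈ 0.7322.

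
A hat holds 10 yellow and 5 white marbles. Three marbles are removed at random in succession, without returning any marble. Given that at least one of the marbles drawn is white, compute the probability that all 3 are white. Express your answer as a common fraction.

P(all 3 white) = C(5,3)/C(15,3) = 2/91; P(at least one white) = 1 − C(10,3)/C(15,3) = 67/91.
Since 'all 3 white' ⊆ 'at least one white', P(all 3 | at least one) = 2/91 / 67/91 = 2/67 ≈ 0.0299.

2/67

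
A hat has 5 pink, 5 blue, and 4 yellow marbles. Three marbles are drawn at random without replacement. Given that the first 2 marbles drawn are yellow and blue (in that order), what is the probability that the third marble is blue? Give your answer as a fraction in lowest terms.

After removing 1 blue, 1 yellow, the hat has 4 blue out of 12 remaining.
P(third is blue | given) = 4/12 = 1/3 ≈ 0.3333.

1/3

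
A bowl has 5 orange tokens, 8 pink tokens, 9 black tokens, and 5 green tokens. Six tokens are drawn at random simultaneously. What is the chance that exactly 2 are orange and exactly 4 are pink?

Unordered draws without replacement: count favorable combinations over C(27,6).
Favorable = C(5,2) · C(8,4) · C(9,0) · C(5,0) = 700; total = C(27,6) = 296010.
P = 700/296010 = 70/29601 ≈ 0.0024.

70/29601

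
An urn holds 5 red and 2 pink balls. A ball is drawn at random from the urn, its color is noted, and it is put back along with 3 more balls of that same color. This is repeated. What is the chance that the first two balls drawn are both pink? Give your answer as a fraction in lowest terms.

1/7

After a pink draw the urn holds 5 pink out of 10.
P = (2/7)·(5/10) = 1/7 ≈ 0.1429.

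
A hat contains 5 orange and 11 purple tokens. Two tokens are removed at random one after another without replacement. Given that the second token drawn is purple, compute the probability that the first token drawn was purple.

2/3

P(first=purple and the second token drawn is purple) = (11/16)·(10/15) = 11/24.
P(the second token drawn is purple) = Σ over first color = 11/48 + 11/24 = 11/16.
By Bayes, P(first=purple | the second token drawn is purple) = 11/24 / 11/16 = 2/3 ≈ 0.6667.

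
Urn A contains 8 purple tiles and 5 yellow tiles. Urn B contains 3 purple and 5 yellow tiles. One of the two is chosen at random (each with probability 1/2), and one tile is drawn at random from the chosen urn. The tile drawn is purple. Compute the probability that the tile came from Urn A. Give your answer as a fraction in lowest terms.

64/103

P(purple | Urn A) = 8/13; P(purple | Urn B) = 3/8.
P(purple) = 1/2·8/13 + 1/2·3/8 = 103/208.
By Bayes' rule, P(Urn A | purple) = 4/13 / 103/208 = 64/103 ≈ 0.6214.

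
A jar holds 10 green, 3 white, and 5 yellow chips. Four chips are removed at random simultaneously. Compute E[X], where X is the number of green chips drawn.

By linearity of expectation, E[X] = Σ P(draw i is green); by symmetry each draw (even without replacement) has P(green) = 10/18.
E[X] = 4 · 10/18 = 20/9 ≈ 2.2222.

20/9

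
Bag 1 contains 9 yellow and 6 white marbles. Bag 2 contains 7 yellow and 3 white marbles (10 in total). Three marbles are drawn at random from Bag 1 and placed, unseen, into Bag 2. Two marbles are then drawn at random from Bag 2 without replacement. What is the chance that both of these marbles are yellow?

Condition on how many of the transferred marbles are yellow (from Bag 1: 9 yellow of 15; then Bag 2 has 13 total).
  0 yellow: C(9,0)C(6,3)/C(15,3) = 4/91; then P = C(7,2)/C(13,2) = 7/26
  1 yellow: C(9,1)C(6,2)/C(15,3) = 27/91; then P = C(8,2)/C(13,2) = 14/39
  2 yellow: C(9,2)C(6,1)/C(15,3) = 216/455; then P = C(9,2)/C(13,2) = 6/13
  3 yellow: C(9,3)C(6,0)/C(15,3) = 12/65; then P = C(10,2)/C(13,2) = 15/26
P(both yellow) = 202/455 ≈ 0.4440.

202/455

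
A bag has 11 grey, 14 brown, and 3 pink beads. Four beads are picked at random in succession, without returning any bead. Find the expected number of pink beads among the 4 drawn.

3/7

By linearity of expectation, E[X] = Σ P(draw i is pink); by symmetry each draw (even without replacement) has P(pink) = 3/28.
E[X] = 4 · 3/28 = 3/7 ≈ 0.4286.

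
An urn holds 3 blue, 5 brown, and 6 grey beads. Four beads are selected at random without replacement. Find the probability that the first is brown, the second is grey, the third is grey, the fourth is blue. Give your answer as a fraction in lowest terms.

75/4004

Multiply the conditional probability of each draw in order, without replacement, so each draw removes one from its color and from the total.
P = (5/14) · (6/13) · (5/12) · (3/11) = 75/4004 ≈ 0.0187.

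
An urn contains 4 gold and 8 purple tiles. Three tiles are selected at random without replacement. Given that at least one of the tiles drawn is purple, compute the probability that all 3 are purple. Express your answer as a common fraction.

P(all 3 purple) = C(8,3)/C(12,3) = 14/55; P(at least one purple) = 1 − C(4,3)/C(12,3) = 54/55.
Since 'all 3 purple' ⊆ 'at least one purple', P(all 3 | at least one) = 14/55 / 54/55 = 7/27 ≈ 0.2593.

7/27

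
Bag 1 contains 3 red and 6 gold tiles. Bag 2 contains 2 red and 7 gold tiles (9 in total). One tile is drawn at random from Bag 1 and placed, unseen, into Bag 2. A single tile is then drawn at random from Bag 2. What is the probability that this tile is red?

7/30

Condition on how many of the transferred tiles are red (from Bag 1: 3 red of 9; then Bag 2 has 10 total).
  0 red: C(3,0)C(6,1)/C(9,1) = 2/3; then P = 2/10
  1 red: C(3,1)C(6,0)/C(9,1) = 1/3; then P = 3/10
P(red from Bag 2) = 7/30 ≈ 0.2333.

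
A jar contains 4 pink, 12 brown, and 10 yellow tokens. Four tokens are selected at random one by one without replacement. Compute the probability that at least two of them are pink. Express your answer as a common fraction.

Sum the hypergeometric tail for j = 2,…,4 pink tokens.
Favorable = C(4,2)·C(22,2) + C(4,3)·C(22,1) + C(4,4)·C(22,0) = 1475; total = C(26,4) = 14950.
P = 1475/14950 = 59/598 ≈ 0.0987.

59/598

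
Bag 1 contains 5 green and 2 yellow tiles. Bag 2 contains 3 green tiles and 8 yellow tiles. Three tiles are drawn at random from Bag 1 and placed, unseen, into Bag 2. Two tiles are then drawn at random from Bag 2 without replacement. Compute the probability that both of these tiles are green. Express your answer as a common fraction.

Condition on how many of the transferred tiles are green (from Bag 1: 5 green of 7; then Bag 2 has 14 total).
  1 green: C(5,1)C(2,2)/C(7,3) = 1/7; then P = C(4,2)/C(14,2) = 6/91
  2 green: C(5,2)C(2,1)/C(7,3) = 4/7; then P = C(5,2)/C(14,2) = 10/91
  3 green: C(5,3)C(2,0)/C(7,3) = 2/7; then P = C(6,2)/C(14,2) = 15/91
P(both green) = 76/637 ≈ 0.1193.

76/637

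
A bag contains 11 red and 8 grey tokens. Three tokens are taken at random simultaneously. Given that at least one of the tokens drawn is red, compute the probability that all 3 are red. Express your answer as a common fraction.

15/83

P(all 3 red) = C(11,3)/C(19,3) = 55/323; P(at least one red) = 1 − C(8,3)/C(19,3) = 913/969.
Since 'all 3 red' ⊆ 'at least one red', P(all 3 | at least one) = 55/323 / 913/969 = 15/83 ≈ 0.1807.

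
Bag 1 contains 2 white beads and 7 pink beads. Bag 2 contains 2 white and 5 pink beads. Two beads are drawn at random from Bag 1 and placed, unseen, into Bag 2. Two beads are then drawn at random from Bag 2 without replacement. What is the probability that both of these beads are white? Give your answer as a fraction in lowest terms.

23/432

Condition on how many of the transferred beads are white (from Bag 1: 2 white of 9; then Bag 2 has 9 total).
  0 white: C(2,0)C(7,2)/C(9,2) = 7/12; then P = C(2,2)/C(9,2) = 1/36
  1 white: C(2,1)C(7,1)/C(9,2) = 7/18; then P = C(3,2)/C(9,2) = 1/12
  2 white: C(2,2)C(7,0)/C(9,2) = 1/36; then P = C(4,2)/C(9,2) = 1/6
P(both white) = 23/432 ≈ 0.0532.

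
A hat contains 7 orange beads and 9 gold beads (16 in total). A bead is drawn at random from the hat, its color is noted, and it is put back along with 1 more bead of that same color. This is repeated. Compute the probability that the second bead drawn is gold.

9/16

Condition on the first draw. If first is gold (prob 9/16), second-gold has prob (10)/(17); if not (prob 7/16), it has prob 9/(17).
P = (9/16)·(10/17) + (7/16)·(9/17) = 9/16 ≈ 0.5625.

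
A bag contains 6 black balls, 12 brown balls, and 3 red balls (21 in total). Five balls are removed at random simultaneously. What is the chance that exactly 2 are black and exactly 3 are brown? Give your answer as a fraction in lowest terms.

Unordered draws without replacement: count favorable combinations over C(21,5).
Favorable = C(6,2) · C(12,3) · C(3,0) = 3300; total = C(21,5) = 20349.
P = 3300/20349 = 1100/6783 ≈ 0.1622.

1100/6783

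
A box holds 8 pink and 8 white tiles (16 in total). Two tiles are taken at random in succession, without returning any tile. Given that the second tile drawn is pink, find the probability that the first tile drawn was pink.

7/15

P(first=pink and the second tile drawn is pink) = (8/16)·(7/15) = 7/30.
P(the second tile drawn is pink) = Σ over first color = 7/30 + 4/15 = 1/2.
By Bayes, P(first=pink | the second tile drawn is pink) = 7/30 / 1/2 = 7/15 ≈ 0.4667.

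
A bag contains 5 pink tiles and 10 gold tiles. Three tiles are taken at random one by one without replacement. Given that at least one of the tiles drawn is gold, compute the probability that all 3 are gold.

P(all 3 gold) = C(10,3)/C(15,3) = 24/91; P(at least one gold) = 1 − C(5,3)/C(15,3) = 89/91.
Since 'all 3 gold' ⊆ 'at least one gold', P(all 3 | at least one) = 24/91 / 89/91 = 24/89 ≈ 0.2697.

24/89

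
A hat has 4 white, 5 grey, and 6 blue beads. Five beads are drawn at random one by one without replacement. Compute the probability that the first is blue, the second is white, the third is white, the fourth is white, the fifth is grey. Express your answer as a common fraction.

Multiply the conditional probability of each draw in order, without replacement, so each draw removes one from its color and from the total.
P = (6/15) · (4/14) · (3/13) · (2/12) · (5/11) = 2/1001 ≈ 0.0020.

2/1001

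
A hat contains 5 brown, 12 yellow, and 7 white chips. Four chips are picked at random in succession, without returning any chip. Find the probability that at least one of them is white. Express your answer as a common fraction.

Use the complement: P(at least one white) = 1 − P(no white).
P(none) = C(17,4)/C(24,4) = 2380/10626.
So P = 1 − 2380/10626 = 589/759 ≈ 0.7760.

589/759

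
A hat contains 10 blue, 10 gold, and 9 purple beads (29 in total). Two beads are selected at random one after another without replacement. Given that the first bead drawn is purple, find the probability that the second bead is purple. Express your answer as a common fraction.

After removing 1 purple, the hat has 8 purple out of 28 remaining.
P(second is purple | given) = 8/28 = 2/7 ≈ 0.2857.

2/7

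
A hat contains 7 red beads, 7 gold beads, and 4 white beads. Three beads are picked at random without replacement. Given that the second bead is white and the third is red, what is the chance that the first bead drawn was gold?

P(first=gold and the second bead is white and the third is red) = (7/18)·(4/17)·(7/16) = 49/1224.
P(E) = Σ over first color = 7/204 + 49/1224 + 7/408 = 14/153.
By Bayes, P(first=gold | E) = 49/1224 / 14/153 = 7/16 ≈ 0.4375.

7/16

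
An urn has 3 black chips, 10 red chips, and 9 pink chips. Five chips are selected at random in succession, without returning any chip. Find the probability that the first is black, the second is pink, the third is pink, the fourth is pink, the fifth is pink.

3/1045

Multiply the conditional probability of each draw in order, without replacement, so each draw removes one from its color and from the total.
P = (3/22) · (9/21) · (8/20) · (7/19) · (6/18) = 3/1045 ≈ 0.0029.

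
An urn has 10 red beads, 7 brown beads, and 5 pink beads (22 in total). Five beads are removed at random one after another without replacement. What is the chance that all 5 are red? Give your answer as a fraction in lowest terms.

Unordered draws without replacement: count favorable combinations over C(22,5).
Favorable = C(10,5) · C(7,0) · C(5,0) = 252; total = C(22,5) = 26334.
P = 252/26334 = 2/209 ≈ 0.0096.

2/209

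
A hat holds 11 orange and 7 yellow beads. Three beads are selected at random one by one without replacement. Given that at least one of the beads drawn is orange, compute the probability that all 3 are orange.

15/71

P(all 3 orange) = C(11,3)/C(18,3) = 55/272; P(at least one orange) = 1 − C(7,3)/C(18,3) = 781/816.
Since 'all 3 orange' ⊆ 'at least one orange', P(all 3 | at least one) = 55/272 / 781/816 = 15/71 ≈ 0.2113.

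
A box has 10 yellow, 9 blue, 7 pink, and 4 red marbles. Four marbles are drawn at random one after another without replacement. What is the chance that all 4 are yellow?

2/261

Unordered draws without replacement: count favorable combinations over C(30,4).
Favorable = C(10,4) · C(9,0) · C(7,0) · C(4,0) = 210; total = C(30,4) = 27405.
P = 210/27405 = 2/261 ≈ 0.0077.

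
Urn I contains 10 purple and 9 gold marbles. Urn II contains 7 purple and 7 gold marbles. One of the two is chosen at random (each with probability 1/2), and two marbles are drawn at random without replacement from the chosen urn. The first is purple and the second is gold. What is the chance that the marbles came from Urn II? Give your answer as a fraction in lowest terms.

133/263

P(E | Urn I) = 5/19; P(E | Urn II) = 7/26.
P(E) = 1/2·5/19 + 1/2·7/26 = 263/988.
By Bayes' rule, P(Urn II | E) = 7/52 / 263/988 = 133/263 ≈ 0.5057.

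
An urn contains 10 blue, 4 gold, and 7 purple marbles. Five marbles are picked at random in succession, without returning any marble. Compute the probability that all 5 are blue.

Unordered draws without replacement: count favorable combinations over C(21,5).
Favorable = C(10,5) · C(4,0) · C(7,0) = 252; total = C(21,5) = 20349.
P = 252/20349 = 4/323 ≈ 0.0124.

4/323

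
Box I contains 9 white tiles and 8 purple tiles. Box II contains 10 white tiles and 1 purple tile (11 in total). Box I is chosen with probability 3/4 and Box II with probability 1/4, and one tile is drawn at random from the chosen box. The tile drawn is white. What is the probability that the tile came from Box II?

170/467

P(white | Box I) = 9/17; P(white | Box II) = 10/11.
P(white) = 3/4·9/17 + 1/4·10/11 = 467/748.
By Bayes' rule, P(Box II | white) = 5/22 / 467/748 = 170/467 ≈ 0.3640.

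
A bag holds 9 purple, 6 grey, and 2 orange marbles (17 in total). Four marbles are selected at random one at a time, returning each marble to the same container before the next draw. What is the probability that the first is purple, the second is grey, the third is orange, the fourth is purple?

Multiply the conditional probability of each draw in order, with replacement (the composition resets each draw).
P = (9/17) · (6/17) · (2/17) · (9/17) = 972/83521 ≈ 0.0116.

972/83521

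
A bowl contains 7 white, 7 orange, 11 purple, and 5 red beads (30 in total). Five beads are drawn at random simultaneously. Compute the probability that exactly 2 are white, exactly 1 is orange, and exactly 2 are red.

Unordered draws without replacement: count favorable combinations over C(30,5).
Favorable = C(7,2) · C(7,1) · C(11,0) · C(5,2) = 1470; total = C(30,5) = 142506.
P = 1470/142506 = 35/3393 ≈ 0.0103.

35/3393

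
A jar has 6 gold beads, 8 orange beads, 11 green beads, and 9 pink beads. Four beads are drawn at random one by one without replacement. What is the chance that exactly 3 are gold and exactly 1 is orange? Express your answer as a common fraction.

20/5797

Unordered draws without replacement: count favorable combinations over C(34,4).
Favorable = C(6,3) · C(8,1) · C(11,0) · C(9,0) = 160; total = C(34,4) = 46376.
P = 160/46376 = 20/5797 ≈ 0.0035.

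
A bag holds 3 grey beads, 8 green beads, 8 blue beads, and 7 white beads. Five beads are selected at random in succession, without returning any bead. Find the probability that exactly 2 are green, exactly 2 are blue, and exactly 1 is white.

1372/16445

Unordered draws without replacement: count favorable combinations over C(26,5).
Favorable = C(3,0) · C(8,2) · C(8,2) · C(7,1) = 5488; total = C(26,5) = 65780.
P = 5488/65780 = 1372/16445 ≈ 0.0834.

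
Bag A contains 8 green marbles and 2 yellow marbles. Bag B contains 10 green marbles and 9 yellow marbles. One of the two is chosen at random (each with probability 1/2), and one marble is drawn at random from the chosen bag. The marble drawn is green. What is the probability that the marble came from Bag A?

P(green | Bag A) = 4/5; P(green | Bag B) = 10/19.
P(green) = 1/2·4/5 + 1/2·10/19 = 63/95.
By Bayes' rule, P(Bag A | green) = 2/5 / 63/95 = 38/63 ≈ 0.6032.

38/63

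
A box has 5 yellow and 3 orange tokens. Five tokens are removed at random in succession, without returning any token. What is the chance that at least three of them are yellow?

23/28

Sum the hypergeometric tail for j = 3,…,5 yellow tokens.
Favorable = C(5,3)·C(3,2) + C(5,4)·C(3,1) + C(5,5)·C(3,0) = 46; total = C(8,5) = 56.
P = 46/56 = 23/28 ≈ 0.8214.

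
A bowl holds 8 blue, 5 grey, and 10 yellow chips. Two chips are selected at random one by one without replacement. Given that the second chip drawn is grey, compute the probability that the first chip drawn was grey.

P(first=grey and the second chip drawn is grey) = (5/23)·(4/22) = 10/253.
P(the second chip drawn is grey) = Σ over first color = 20/253 + 10/253 + 25/253 = 5/23.
By Bayes, P(first=grey | the second chip drawn is grey) = 10/253 / 5/23 = 2/11 ≈ 0.1818.

2/11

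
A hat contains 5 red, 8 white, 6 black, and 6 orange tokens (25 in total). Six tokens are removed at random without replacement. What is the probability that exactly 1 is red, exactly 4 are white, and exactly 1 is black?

3/253

Unordered draws without replacement: count favorable combinations over C(25,6).
Favorable = C(5,1) · C(8,4) · C(6,1) · C(6,0) = 2100; total = C(25,6) = 177100.
P = 2100/177100 = 3/253 ≈ 0.0119.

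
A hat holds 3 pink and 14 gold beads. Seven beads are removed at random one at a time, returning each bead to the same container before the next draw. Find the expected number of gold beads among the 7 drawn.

98/17

By linearity of expectation, E[X] = Σ P(draw i is gold); each independent draw has P(gold) = 14/17.
E[X] = 7 · 14/17 = 98/17 ≈ 5.7647.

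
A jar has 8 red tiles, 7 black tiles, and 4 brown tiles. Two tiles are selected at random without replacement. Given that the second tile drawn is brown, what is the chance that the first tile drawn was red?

P(first=red and the second tile drawn is brown) = (8/19)·(4/18) = 16/171.
P(the second tile drawn is brown) = Σ over first color = 16/171 + 14/171 + 2/57 = 4/19.
By Bayes, P(first=red | the second tile drawn is brown) = 16/171 / 4/19 = 4/9 ≈ 0.4444.

4/9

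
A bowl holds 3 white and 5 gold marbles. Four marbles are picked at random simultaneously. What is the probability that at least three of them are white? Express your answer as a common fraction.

1/14

Sum the hypergeometric tail for j = 3,…,3 white marbles.
Favorable = C(3,3)·C(5,1) = 5; total = C(8,4) = 70.
P = 5/70 = 1/14 ≈ 0.0714.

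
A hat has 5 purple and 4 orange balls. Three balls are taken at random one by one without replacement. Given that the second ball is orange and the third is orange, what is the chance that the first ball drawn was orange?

2/7

P(first=orange and the second ball is orange and the third is orange) = (4/9)·(3/8)·(2/7) = 1/21.
P(E) = Σ over first color = 5/42 + 1/21 = 1/6.
By Bayes, P(first=orange | E) = 1/21 / 1/6 = 2/7 ≈ 0.2857.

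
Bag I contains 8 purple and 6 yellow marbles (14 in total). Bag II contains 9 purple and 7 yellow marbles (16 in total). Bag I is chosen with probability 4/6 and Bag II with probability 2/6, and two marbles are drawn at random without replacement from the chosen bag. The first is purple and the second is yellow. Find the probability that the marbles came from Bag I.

1280/1917

P(E | Bag I) = 24/91; P(E | Bag II) = 21/80.
P(E) = 2/3·24/91 + 1/3·21/80 = 1917/7280.
By Bayes' rule, P(Bag I | E) = 16/91 / 1917/7280 = 1280/1917 ≈ 0.6677.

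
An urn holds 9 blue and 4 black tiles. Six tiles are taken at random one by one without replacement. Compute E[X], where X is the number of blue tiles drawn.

By linearity of expectation, E[X] = Σ P(draw i is blue); by symmetry each draw (even without replacement) has P(blue) = 9/13.
E[X] = 6 · 9/13 = 54/13 ≈ 4.1538.

54/13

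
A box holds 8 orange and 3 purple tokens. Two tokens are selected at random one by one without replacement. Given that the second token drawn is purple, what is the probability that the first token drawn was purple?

P(first=purple and the second token drawn is purple) = (3/11)·(2/10) = 3/55.
P(the second token drawn is purple) = Σ over first color = 12/55 + 3/55 = 3/11.
By Bayes, P(first=purple | the second token drawn is purple) = 3/55 / 3/11 = 1/5 ≈ 0.2000.

1/5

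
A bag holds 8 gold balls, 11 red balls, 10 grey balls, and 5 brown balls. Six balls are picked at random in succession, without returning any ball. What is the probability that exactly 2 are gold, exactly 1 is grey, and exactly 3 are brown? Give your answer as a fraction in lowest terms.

350/168113

Unordered draws without replacement: count favorable combinations over C(34,6).
Favorable = C(8,2) · C(11,0) · C(10,1) · C(5,3) = 2800; total = C(34,6) = 1344904.
P = 2800/1344904 = 350/168113 ≈ 0.0021.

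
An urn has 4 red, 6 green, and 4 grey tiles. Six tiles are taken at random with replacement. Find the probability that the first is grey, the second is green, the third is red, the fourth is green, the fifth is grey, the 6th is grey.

144/117649

Multiply the conditional probability of each draw in order, with replacement (the composition resets each draw).
P = (4/14) · (6/14) · (4/14) · (6/14) · (4/14) · (4/14) = 144/117649 ≈ 0.0012.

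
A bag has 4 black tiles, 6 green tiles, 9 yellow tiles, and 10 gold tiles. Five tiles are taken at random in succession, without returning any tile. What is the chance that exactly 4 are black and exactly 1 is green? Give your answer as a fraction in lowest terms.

Unordered draws without replacement: count favorable combinations over C(29,5).
Favorable = C(4,4) · C(6,1) · C(9,0) · C(10,0) = 6; total = C(29,5) = 118755.
P = 6/118755 = 2/39585 ≈ 0.0001.

2/39585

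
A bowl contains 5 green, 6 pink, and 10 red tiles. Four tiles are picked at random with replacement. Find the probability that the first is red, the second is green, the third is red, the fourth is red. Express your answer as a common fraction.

Multiply the conditional probability of each draw in order, with replacement (the composition resets each draw).
P = (10/21) · (5/21) · (10/21) · (10/21) = 5000/194481 ≈ 0.0257.

5000/194481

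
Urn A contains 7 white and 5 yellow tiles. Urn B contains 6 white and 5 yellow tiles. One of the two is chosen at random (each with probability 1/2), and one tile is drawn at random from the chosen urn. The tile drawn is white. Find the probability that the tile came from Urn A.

P(white | Urn A) = 7/12; P(white | Urn B) = 6/11.
P(white) = 1/2·7/12 + 1/2·6/11 = 149/264.
By Bayes' rule, P(Urn A | white) = 7/24 / 149/264 = 77/149 ≈ 0.5168.

77/149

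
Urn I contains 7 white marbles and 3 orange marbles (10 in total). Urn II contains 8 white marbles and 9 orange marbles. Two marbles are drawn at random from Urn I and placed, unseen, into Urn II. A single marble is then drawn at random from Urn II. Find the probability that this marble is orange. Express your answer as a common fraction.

48/95

Condition on how many of the transferred marbles are orange (from Urn I: 3 orange of 10; then Urn II has 19 total).
  0 orange: C(3,0)C(7,2)/C(10,2) = 7/15; then P = 9/19
  1 orange: C(3,1)C(7,1)/C(10,2) = 7/15; then P = 10/19
  2 orange: C(3,2)C(7,0)/C(10,2) = 1/15; then P = 11/19
P(orange from Urn II) = 48/95 ≈ 0.5053.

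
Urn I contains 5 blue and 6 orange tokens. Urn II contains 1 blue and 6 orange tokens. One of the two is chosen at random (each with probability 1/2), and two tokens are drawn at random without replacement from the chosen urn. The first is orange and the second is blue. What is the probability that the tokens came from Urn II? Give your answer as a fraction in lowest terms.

11/32

P(E | Urn I) = 3/11; P(E | Urn II) = 1/7.
P(E) = 1/2·3/11 + 1/2·1/7 = 16/77.
By Bayes' rule, P(Urn II | E) = 1/14 / 16/77 = 11/32 ≈ 0.3438.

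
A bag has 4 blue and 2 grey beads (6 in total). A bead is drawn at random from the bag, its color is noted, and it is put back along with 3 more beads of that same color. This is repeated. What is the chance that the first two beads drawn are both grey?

After a grey draw the bag holds 5 grey out of 9.
P = (2/6)·(5/9) = 5/27 ≈ 0.1852.

5/27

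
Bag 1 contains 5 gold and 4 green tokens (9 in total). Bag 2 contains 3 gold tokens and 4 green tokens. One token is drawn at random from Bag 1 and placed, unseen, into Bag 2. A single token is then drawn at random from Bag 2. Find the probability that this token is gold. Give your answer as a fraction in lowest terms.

Condition on how many of the transferred tokens are gold (from Bag 1: 5 gold of 9; then Bag 2 has 8 total).
  0 gold: C(5,0)C(4,1)/C(9,1) = 4/9; then P = 3/8
  1 gold: C(5,1)C(4,0)/C(9,1) = 5/9; then P = 4/8
P(gold from Bag 2) = 4/9 ≈ 0.4444.

4/9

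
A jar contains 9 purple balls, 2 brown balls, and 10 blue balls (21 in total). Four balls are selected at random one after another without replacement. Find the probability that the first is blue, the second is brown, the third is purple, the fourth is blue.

Multiply the conditional probability of each draw in order, without replacement, so each draw removes one from its color and from the total.
P = (10/21) · (2/20) · (9/19) · (9/18) = 3/266 ≈ 0.0113.

3/266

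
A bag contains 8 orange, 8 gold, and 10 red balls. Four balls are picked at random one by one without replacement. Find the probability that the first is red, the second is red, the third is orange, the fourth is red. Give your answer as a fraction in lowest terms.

Multiply the conditional probability of each draw in order, without replacement, so each draw removes one from its color and from the total.
P = (10/26) · (9/25) · (8/24) · (8/23) = 24/1495 ≈ 0.0161.

24/1495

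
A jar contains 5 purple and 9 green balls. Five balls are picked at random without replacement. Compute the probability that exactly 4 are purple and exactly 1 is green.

45/2002

Unordered draws without replacement: count favorable combinations over C(14,5).
Favorable = C(5,4) · C(9,1) = 45; total = C(14,5) = 2002.
P = 45/2002 = 45/2002 ≈ 0.0225.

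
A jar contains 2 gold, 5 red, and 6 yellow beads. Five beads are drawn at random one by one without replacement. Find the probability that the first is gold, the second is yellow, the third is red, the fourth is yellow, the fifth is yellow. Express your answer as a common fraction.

10/1287

Multiply the conditional probability of each draw in order, without replacement, so each draw removes one from its color and from the total.
P = (2/13) · (6/12) · (5/11) · (5/10) · (4/9) = 10/1287 ≈ 0.0078.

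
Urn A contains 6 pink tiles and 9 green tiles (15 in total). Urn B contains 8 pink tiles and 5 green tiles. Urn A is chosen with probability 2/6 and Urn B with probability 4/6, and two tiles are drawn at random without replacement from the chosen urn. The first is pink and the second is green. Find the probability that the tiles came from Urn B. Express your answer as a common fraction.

700/1051

P(E | Urn A) = 9/35; P(E | Urn B) = 10/39.
P(E) = 1/3·9/35 + 2/3·10/39 = 1051/4095.
By Bayes' rule, P(Urn B | E) = 20/117 / 1051/4095 = 700/1051 ≈ 0.6660.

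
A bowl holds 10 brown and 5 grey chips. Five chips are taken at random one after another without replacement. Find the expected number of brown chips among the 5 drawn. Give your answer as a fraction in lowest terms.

By linearity of expectation, E[X] = Σ P(draw i is brown); by symmetry each draw (even without replacement) has P(brown) = 10/15.
E[X] = 5 · 10/15 = 10/3 ≈ 3.3333.

10/3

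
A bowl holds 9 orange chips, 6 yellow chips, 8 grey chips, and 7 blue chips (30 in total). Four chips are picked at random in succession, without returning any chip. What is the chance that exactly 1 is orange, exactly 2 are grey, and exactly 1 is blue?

Unordered draws without replacement: count favorable combinations over C(30,4).
Favorable = C(9,1) · C(6,0) · C(8,2) · C(7,1) = 1764; total = C(30,4) = 27405.
P = 1764/27405 = 28/435 ≈ 0.0644.

28/435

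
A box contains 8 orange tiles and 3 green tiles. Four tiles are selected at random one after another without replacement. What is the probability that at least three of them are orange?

Sum the hypergeometric tail for j = 3,…,4 orange tiles.
Favorable = C(8,3)·C(3,1) + C(8,4)·C(3,0) = 238; total = C(11,4) = 330.
P = 238/330 = 119/165 ≈ 0.7212.

119/165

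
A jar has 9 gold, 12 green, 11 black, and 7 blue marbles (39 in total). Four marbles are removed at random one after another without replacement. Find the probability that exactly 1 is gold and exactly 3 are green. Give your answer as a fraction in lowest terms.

Unordered draws without replacement: count favorable combinations over C(39,4).
Favorable = C(9,1) · C(12,3) · C(11,0) · C(7,0) = 1980; total = C(39,4) = 82251.
P = 1980/82251 = 220/9139 ≈ 0.0241.

220/9139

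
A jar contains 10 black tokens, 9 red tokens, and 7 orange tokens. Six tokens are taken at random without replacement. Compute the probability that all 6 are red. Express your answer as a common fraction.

Unordered draws without replacement: count favorable combinations over C(26,6).
Favorable = C(10,0) · C(9,6) · C(7,0) = 84; total = C(26,6) = 230230.
P = 84/230230 = 6/16445 ≈ 0.0004.

6/16445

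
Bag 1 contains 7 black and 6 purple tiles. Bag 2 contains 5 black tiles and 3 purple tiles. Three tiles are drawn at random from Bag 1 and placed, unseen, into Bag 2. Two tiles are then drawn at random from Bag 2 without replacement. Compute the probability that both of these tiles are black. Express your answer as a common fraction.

491/1430

Condition on how many of the transferred tiles are black (from Bag 1: 7 black of 13; then Bag 2 has 11 total).
  0 black: C(7,0)C(6,3)/C(13,3) = 10/143; then P = C(5,2)/C(11,2) = 2/11
  1 black: C(7,1)C(6,2)/C(13,3) = 105/286; then P = C(6,2)/C(11,2) = 3/11
  2 black: C(7,2)C(6,1)/C(13,3) = 63/143; then P = C(7,2)/C(11,2) = 21/55
  3 black: C(7,3)C(6,0)/C(13,3) = 35/286; then P = C(8,2)/C(11,2) = 28/55
P(both black) = 491/1430 ≈ 0.3434.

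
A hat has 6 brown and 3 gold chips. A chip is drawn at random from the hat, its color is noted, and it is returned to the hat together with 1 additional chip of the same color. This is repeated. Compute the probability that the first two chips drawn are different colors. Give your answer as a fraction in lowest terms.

Either brown then gold, or gold then brown; after the first draw the total is 10.
P = (6/9)·(3/10) + (3/9)·(6/10) = 2/5 ≈ 0.4000.

2/5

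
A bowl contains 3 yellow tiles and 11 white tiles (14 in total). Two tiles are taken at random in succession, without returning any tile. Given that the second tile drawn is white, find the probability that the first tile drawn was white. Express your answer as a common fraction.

P(first=white and the second tile drawn is white) = (11/14)·(10/13) = 55/91.
P(the second tile drawn is white) = Σ over first color = 33/182 + 55/91 = 11/14.
By Bayes, P(first=white | the second tile drawn is white) = 55/91 / 11/14 = 10/13 ≈ 0.7692.

10/13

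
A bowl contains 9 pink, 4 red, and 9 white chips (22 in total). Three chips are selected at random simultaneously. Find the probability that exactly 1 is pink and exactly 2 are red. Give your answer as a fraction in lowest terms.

Unordered draws without replacement: count favorable combinations over C(22,3).
Favorable = C(9,1) · C(4,2) · C(9,0) = 54; total = C(22,3) = 1540.
P = 54/1540 = 27/770 ≈ 0.0351.

27/770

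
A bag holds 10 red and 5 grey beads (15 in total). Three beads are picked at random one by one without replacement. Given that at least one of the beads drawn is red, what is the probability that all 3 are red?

P(all 3 red) = C(10,3)/C(15,3) = 24/91; P(at least one red) = 1 − C(5,3)/C(15,3) = 89/91.
Since 'all 3 red' ⊆ 'at least one red', P(all 3 | at least one) = 24/91 / 89/91 = 24/89 ≈ 0.2697.

24/89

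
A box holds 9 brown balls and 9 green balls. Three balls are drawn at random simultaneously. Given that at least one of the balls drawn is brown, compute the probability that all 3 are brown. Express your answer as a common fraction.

7/61

P(all 3 brown) = C(9,3)/C(18,3) = 7/68; P(at least one brown) = 1 − C(9,3)/C(18,3) = 61/68.
Since 'all 3 brown' ⊆ 'at least one brown', P(all 3 | at least one) = 7/68 / 61/68 = 7/61 ≈ 0.1148.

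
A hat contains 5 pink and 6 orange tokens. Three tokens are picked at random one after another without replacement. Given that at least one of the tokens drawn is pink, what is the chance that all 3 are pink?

P(all 3 pink) = C(5,3)/C(11,3) = 2/33; P(at least one pink) = 1 − C(6,3)/C(11,3) = 29/33.
Since 'all 3 pink' ⊆ 'at least one pink', P(all 3 | at least one) = 2/33 / 29/33 = 2/29 ≈ 0.0690.

2/29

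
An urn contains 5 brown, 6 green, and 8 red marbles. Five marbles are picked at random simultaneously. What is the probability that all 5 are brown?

1/11628

Unordered draws without replacement: count favorable combinations over C(19,5).
Favorable = C(5,5) · C(6,0) · C(8,0) = 1; total = C(19,5) = 11628.
P = 1/11628 = 1/11628 ≈ 0.0001.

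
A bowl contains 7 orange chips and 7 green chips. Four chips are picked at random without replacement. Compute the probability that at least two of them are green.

103/143

Sum the hypergeometric tail for j = 2,…,4 green chips.
Favorable = C(7,2)·C(7,2) + C(7,3)·C(7,1) + C(7,4)·C(7,0) = 721; total = C(14,4) = 1001.
P = 721/1001 = 103/143 ≈ 0.7203.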